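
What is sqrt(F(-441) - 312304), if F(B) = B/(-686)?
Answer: I*sqrt(61211458)/14 ≈ 558.84*I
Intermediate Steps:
F(B) = -B/686 (F(B) = B*(-1/686) = -B/686)
sqrt(F(-441) - 312304) = sqrt(-1/686*(-441) - 312304) = sqrt(9/14 - 312304) = sqrt(-4372247/14) = I*sqrt(61211458)/14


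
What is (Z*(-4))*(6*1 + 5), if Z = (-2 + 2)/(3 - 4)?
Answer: 0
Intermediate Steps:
Z = 0 (Z = 0/(-1) = 0*(-1) = 0)
(Z*(-4))*(6*1 + 5) = (0*(-4))*(6*1 + 5) = 0*(6 + 5) = 0*11 = 0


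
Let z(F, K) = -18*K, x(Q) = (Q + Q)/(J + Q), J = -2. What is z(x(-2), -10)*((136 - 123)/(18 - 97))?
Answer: -2340/79 ≈ -29.620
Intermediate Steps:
x(Q) = 2*Q/(-2 + Q) (x(Q) = (Q + Q)/(-2 + Q) = (2*Q)/(-2 + Q) = 2*Q/(-2 + Q))
z(x(-2), -10)*((136 - 123)/(18 - 97)) = (-18*(-10))*((136 - 123)/(18 - 97)) = 180*(13/(-79)) = 180*(13*(-1/79)) = 180*(-13/79) = -2340/79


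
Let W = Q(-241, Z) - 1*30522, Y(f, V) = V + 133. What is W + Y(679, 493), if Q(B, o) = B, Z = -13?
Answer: -30137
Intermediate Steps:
Y(f, V) = 133 + V
W = -30763 (W = -241 - 1*30522 = -241 - 30522 = -30763)
W + Y(679, 493) = -30763 + (133 + 493) = -30763 + 626 = -30137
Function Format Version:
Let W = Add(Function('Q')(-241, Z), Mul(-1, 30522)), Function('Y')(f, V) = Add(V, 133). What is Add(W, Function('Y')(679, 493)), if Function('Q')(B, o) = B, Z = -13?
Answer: -30137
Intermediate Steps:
Function('Y')(f, V) = Add(133, V)
W = -30763 (W = Add(-241, Mul(-1, 30522)) = Add(-241, -30522) = -30763)
Add(W, Function('Y')(679, 493)) = Add(-30763, Add(133, 493)) = Add(-30763, 626) = -30137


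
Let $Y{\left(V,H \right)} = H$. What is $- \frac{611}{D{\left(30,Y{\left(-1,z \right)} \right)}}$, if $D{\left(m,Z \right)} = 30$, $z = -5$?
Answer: $- \frac{611}{30} \approx -20.367$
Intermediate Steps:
$- \frac{611}{D{\left(30,Y{\left(-1,z \right)} \right)}} = - \frac{611}{30}$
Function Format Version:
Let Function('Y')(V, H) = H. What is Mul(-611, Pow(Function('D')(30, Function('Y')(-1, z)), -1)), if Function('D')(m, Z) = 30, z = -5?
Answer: Rational(-611, 30) ≈ -20.367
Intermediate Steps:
Mul(-611, Pow(Function('D')(30, Function('Y')(-1, z)), -1)) = Mul(-611, Pow(30, -1)) = Mul(-611, Rational(1, 30)) = Rational(-611, 30)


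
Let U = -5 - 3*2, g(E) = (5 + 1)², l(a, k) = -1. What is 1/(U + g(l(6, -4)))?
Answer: 1/25 ≈ 0.040000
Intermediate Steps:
g(E) = 36 (g(E) = 6² = 36)
U = -11 (U = -5 - 6 = -11)
1/(U + g(l(6, -4))) = 1/(-11 + 36) = 1/25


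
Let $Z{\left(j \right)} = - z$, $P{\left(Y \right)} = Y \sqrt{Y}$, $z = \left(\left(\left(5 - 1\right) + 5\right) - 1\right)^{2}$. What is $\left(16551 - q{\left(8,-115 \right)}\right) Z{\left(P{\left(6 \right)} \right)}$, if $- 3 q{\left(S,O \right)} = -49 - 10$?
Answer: $- \frac{3174016}{3} \approx -1.058 \cdot 10^{6}$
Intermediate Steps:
$q{\left(S,O \right)} = \frac{59}{3}$ ($q{\left(S,O \right)} = - \frac{-49 - 10}{3} = \left(- \frac{1}{3}\right) \left(-59\right) = \frac{59}{3}$)
$z = 64$ ($z = \left(\left(4 + 5\right) - 1\right)^{2} = \left(9 - 1\right)^{2} = 8^{2} = 64$)
$P{\left(Y \right)} = Y^{\frac{3}{2}}$
$Z{\left(j \right)} = -64$ ($Z{\left(j \right)} = \left(-1\right) 64 = -64$)
$\left(16551 - q{\left(8,-115 \right)}\right) Z{\left(P{\left(6 \right)} \right)} = \left(16551 - \frac{59}{3}\right) \left(-64\right) = \frac{49594}{3} \left(-64\right) = - \frac{3174016}{3}$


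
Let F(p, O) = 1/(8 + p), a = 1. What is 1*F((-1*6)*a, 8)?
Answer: ½ ≈ 0.50000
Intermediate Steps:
1*F((-1*6)*a, 8) = 1/(8 - 1*6*1) = 1/(8 - 6*1) = 1/(8 - 6) = 1/2 = 1*(½) = ½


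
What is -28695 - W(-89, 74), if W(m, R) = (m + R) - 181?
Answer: -28499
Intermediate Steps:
W(m, R) = -181 + R + m (W(m, R) = (R + m) - 181 = -181 + R + m)
-28695 - W(-89, 74) = -28695 - (-181 + 74 - 89) = -28695 - 1*(-196) = -28695 + 196 = -28499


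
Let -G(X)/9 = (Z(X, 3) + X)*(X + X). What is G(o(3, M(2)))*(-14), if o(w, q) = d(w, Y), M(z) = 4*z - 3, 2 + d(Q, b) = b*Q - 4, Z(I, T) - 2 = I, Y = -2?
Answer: 66528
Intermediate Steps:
Z(I, T) = 2 + I
d(Q, b) = -6 + Q*b (d(Q, b) = -2 + (b*Q - 4) = -2 + (Q*b - 4) = -2 + (-4 + Q*b) = -6 + Q*b)
M(z) = -3 + 4*z
o(w, q) = -6 - 2*w (o(w, q) = -6 + w*(-2) = -6 - 2*w)
G(X) = -18*X*(2 + 2*X) (G(X) = -9*((2 + X) + X)*(X + X) = -9*(2 + 2*X)*2*X = -18*X*(2 + 2*X))
G(o(3, M(2)))*(-14) = -36*(-6 - 2*3)*(1 + (-6 - 2*3))*(-14) = -36*(-6 - 6)*(1 + (-6 - 6))*(-14) = -36*(-12)*(1 - 12)*(-14) = -36*(-12)*(-11)*(-14) = -4752*(-14) = 66528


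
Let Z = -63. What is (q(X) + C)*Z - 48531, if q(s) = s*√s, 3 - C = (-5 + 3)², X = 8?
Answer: -48468 - 1008*√2 ≈ -49894.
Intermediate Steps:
C = -1 (C = 3 - (-5 + 3)² = 3 - 1*(-2)² = 3 - 1*4 = 3 - 4 = -1)
q(s) = s^(3/2)
(q(X) + C)*Z - 48531 = (8^(3/2) - 1)*(-63) - 48531 = (16*√2 - 1)*(-63) - 48531 = (-1 + 16*√2)*(-63) - 48531 = (63 - 1008*√2) - 48531 = -48468 - 1008*√2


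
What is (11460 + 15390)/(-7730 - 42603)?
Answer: -26850/50333 ≈ -0.53345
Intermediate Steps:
(11460 + 15390)/(-7730 - 42603) = 26850/(-50333) = 26850*(-1/50333) = -26850/50333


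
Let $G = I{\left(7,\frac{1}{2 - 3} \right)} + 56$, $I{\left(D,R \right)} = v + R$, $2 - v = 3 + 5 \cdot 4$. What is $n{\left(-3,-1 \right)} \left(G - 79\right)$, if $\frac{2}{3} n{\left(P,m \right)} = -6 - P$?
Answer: $\frac{405}{2} \approx 202.5$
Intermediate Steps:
$n{\left(P,m \right)} = -9 - \frac{3 P}{2}$ ($n{\left(P,m \right)} = \frac{3 \left(-6 - P\right)}{2} = -9 - \frac{3 P}{2}$)
$v = -21$ ($v = 2 - \left(3 + 5 \cdot 4\right) = 2 - \left(3 + 20\right) = 2 - 23 = -21$)
$I{\left(D,R \right)} = -21 + R$
$G = 34$ ($G = \left(-21 + \frac{1}{2 - 3}\right) + 56 = \left(-21 + \frac{1}{-1}\right) + 56 = \left(-21 - 1\right) + 56 = -22 + 56 = 34$)
$n{\left(-3,-1 \right)} \left(G - 79\right) = \left(-9 - - \frac{9}{2}\right) \left(34 - 79\right) = \left(-9 + \frac{9}{2}\right) \left(-45\right) = \left(- \frac{9}{2}\right) \left(-45\right) = \frac{405}{2}$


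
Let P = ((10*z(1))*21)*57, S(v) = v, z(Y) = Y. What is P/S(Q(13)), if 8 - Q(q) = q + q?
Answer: -665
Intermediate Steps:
Q(q) = 8 - 2*q (Q(q) = 8 - (q + q) = 8 - 2*q)
P = 11970 (P = ((10*1)*21)*57 = (10*21)*57 = 210*57 = 11970)
P/S(Q(13)) = 11970/(8 - 2*13) = 11970/(8 - 26) = 11970/(-18) = 11970*(-1/18) = -665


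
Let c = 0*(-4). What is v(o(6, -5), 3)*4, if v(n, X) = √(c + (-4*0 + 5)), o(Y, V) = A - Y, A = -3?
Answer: 4*√5 ≈ 8.9443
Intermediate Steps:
c = 0
o(Y, V) = -3 - Y
v(n, X) = √5 (v(n, X) = √(0 + (-4*0 + 5)) = √(0 + (0 + 5)) = √(0 + 5) = √5)
v(o(6, -5), 3)*4 = √5*4 = 4*√5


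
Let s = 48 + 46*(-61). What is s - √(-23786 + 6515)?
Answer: -2758 - 3*I*√1919 ≈ -2758.0 - 131.42*I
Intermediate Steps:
s = -2758 (s = 48 - 2806 = -2758)
s - √(-23786 + 6515) = -2758 - √(-23786 + 6515) = -2758 - √(-17271) = -2758 - 3*I*√1919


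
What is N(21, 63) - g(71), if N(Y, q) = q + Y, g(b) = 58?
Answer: 26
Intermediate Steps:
N(Y, q) = Y + q
N(21, 63) - g(71) = (21 + 63) - 1*58 = 84 - 58 = 26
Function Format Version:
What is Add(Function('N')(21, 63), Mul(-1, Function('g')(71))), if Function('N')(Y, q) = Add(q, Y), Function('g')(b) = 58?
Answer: 26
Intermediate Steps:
Function('N')(Y, q) = Add(Y, q)
Add(Function('N')(21, 63), Mul(-1, Function('g')(71))) = Add(Add(21, 63), Mul(-1, 58)) = Add(84, -58) = 26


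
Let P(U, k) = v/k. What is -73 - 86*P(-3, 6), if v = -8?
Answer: 125/3 ≈ 41.667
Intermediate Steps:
P(U, k) = -8/k
-73 - 86*P(-3, 6) = -73 - (-688)/6 = -73 - 86*(-4/3) = -73 + 344/3 = 125/3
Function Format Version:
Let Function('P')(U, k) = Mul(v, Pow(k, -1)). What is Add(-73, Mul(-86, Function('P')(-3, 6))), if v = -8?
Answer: Rational(125, 3) ≈ 41.667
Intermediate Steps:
Function('P')(U, k) = Mul(-8, Pow(k, -1))
Add(-73, Mul(-86, Function('P')(-3, 6))) = Add(-73, Mul(-86, Mul(-8, Pow(6, -1)))) = Add(-73, Mul(-86, Mul(-8, Rational(1, 6)))) = Add(-73, Mul(-86, Rational(-4, 3))) = Add(-73, Rational(344, 3)) = Rational(125, 3)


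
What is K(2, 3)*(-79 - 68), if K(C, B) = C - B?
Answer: 147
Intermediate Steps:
K(2, 3)*(-79 - 68) = (2 - 1*3)*(-79 - 68) = (2 - 3)*(-147) = -1*(-147) = 147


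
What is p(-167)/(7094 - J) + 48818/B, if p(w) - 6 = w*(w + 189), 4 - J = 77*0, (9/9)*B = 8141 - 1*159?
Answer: 79210411/14148095 ≈ 5.5987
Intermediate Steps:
B = 7982 (B = 8141 - 1*159 = 8141 - 159 = 7982)
J = 4 (J = 4 - 77*0 = 4 - 1*0 = 4 + 0 = 4)
p(w) = 6 + w*(189 + w) (p(w) = 6 + w*(w + 189) = 6 + w*(189 + w))
p(-167)/(7094 - J) + 48818/B = (6 + (-167)² + 189*(-167))/(7094 - 1*4) + 48818/7982 = (6 + 27889 - 31563)/(7094 - 4) + 48818*(1/7982) = -3668/7090 + 24409/3991 = -3668*1/7090 + 24409/3991 = -1834/3545 + 24409/3991 = 79210411/14148095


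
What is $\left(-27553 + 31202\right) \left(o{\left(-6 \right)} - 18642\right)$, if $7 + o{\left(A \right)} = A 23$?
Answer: $-68553763$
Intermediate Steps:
$o{\left(A \right)} = -7 + 23 A$ ($o{\left(A \right)} = -7 + A 23 = -7 + 23 A$)
$\left(-27553 + 31202\right) \left(o{\left(-6 \right)} - 18642\right) = \left(-27553 + 31202\right) \left(\left(-7 + 23 \left(-6\right)\right) - 18642\right) = 3649 \left(\left(-7 - 138\right) - 18642\right) = 3649 \left(-145 - 18642\right) = 3649 \left(-18787\right) = -68553763$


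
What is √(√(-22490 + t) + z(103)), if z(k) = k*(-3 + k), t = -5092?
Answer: √(10300 + I*√27582) ≈ 101.49 + 0.8182*I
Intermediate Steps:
√(√(-22490 + t) + z(103)) = √(√(-22490 - 5092) + 103*(-3 + 103)) = √(√(-27582) + 103*100) = √(I*√27582 + 10300) = √(10300 + I*√27582)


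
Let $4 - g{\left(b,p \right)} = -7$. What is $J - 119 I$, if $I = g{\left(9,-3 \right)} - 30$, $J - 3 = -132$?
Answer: $2132$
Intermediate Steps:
$J = -129$ ($J = 3 - 132 = -129$)
$g{\left(b,p \right)} = 11$ ($g{\left(b,p \right)} = 4 - -7 = 4 + 7 = 11$)
$I = -19$ ($I = 11 - 30 = -19$)
$J - 119 I = -129 - -2261 = -129 + 2261 = 2132$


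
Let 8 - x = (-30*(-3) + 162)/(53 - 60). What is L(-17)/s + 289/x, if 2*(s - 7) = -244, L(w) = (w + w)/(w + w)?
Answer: 33191/5060 ≈ 6.5595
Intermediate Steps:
L(w) = 1 (L(w) = (2*w)/((2*w)) = (2*w)*(1/(2*w)) = 1)
s = -115 (s = 7 + (½)*(-244) = 7 - 122 = -115)
x = 44 (x = 8 - (-30*(-3) + 162)/(53 - 60) = 8 - (90 + 162)/(-7) = 8 - 252*(-1)/7 = 8 - 1*(-36) = 8 + 36 = 44)
L(-17)/s + 289/x = 1/(-115) + 289/44 = 1*(-1/115) + 289*(1/44) = -1/115 + 289/44 = 33191/5060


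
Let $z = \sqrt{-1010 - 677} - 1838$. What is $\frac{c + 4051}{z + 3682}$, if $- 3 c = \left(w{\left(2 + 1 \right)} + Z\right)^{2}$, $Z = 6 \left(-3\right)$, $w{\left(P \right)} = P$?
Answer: $\frac{7331744}{3402023} - \frac{3976 i \sqrt{1687}}{3402023} \approx 2.1551 - 0.048003 i$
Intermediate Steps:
$Z = -18$
$z = -1838 + i \sqrt{1687}$ ($z = \sqrt{-1687} - 1838 = i \sqrt{1687} - 1838 = -1838 + i \sqrt{1687} \approx -1838.0 + 41.073 i$)
$c = -75$ ($c = - \frac{\left(\left(2 + 1\right) - 18\right)^{2}}{3} = - \frac{\left(3 - 18\right)^{2}}{3} = - \frac{\left(-15\right)^{2}}{3} = \left(- \frac{1}{3}\right) 225 = -75$)
$\frac{c + 4051}{z + 3682} = \frac{-75 + 4051}{\left(-1838 + i \sqrt{1687}\right) + 3682} = \frac{3976}{1844 + i \sqrt{1687}}$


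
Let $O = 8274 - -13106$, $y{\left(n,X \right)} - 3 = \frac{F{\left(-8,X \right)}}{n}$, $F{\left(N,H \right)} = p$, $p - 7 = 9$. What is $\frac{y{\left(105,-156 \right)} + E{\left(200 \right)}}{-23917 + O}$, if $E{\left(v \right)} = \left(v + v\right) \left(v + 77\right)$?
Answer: $- \frac{11634331}{266385} \approx -43.675$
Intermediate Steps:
$p = 16$ ($p = 7 + 9 = 16$)
$F{\left(N,H \right)} = 16$
$y{\left(n,X \right)} = 3 + \frac{16}{n}$
$O = 21380$ ($O = 8274 + 13106 = 21380$)
$E{\left(v \right)} = 2 v \left(77 + v\right)$
$\frac{y{\left(105,-156 \right)} + E{\left(200 \right)}}{-23917 + O} = \frac{\left(3 + \frac{16}{105}\right) + 2 \cdot 200 \left(77 + 200\right)}{-23917 + 21380} = \frac{\left(3 + 16 \cdot \frac{1}{105}\right) + 2 \cdot 200 \cdot 277}{-2537} = \left(\left(3 + \frac{16}{105}\right) + 110800\right) \left(- \frac{1}{2537}\right) = \left(\frac{331}{105} + 110800\right) \left(- \frac{1}{2537}\right) = \frac{11634331}{105} \left(- \frac{1}{2537}\right) = - \frac{11634331}{266385}$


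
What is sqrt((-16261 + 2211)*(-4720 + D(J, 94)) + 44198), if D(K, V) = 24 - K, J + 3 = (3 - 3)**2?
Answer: 4*sqrt(4123803) ≈ 8122.9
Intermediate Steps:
J = -3 (J = -3 + (3 - 3)**2 = -3 + 0**2 = -3 + 0 = -3)
sqrt((-16261 + 2211)*(-4720 + D(J, 94)) + 44198) = sqrt((-16261 + 2211)*(-4720 + (24 - 1*(-3))) + 44198) = sqrt(-14050*(-4720 + (24 + 3)) + 44198) = sqrt(-14050*(-4720 + 27) + 44198) = sqrt(-14050*(-4693) + 44198) = sqrt(65936650 + 44198) = sqrt(65980848) = 4*sqrt(4123803)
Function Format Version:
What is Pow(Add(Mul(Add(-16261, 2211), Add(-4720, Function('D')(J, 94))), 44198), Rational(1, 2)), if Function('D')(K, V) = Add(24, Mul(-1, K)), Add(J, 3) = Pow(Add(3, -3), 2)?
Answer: Mul(4, Pow(4123803, Rational(1, 2))) ≈ 8122.9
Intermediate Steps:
J = -3 (J = Add(-3, Pow(Add(3, -3), 2)) = Add(-3, Pow(0, 2)) = Add(-3, 0) = -3)
Pow(Add(Mul(Add(-16261, 2211), Add(-4720, Function('D')(J, 94))), 44198), Rational(1, 2)) = Pow(Add(Mul(Add(-16261, 2211), Add(-4720, Add(24, Mul(-1, -3)))), 44198), Rational(1, 2)) = Pow(Add(Mul(-14050, Add(-4720, Add(24, 3))), 44198), Rational(1, 2)) = Pow(Add(Mul(-14050, Add(-4720, 27)), 44198), Rational(1, 2)) = Pow(Add(Mul(-14050, -4693), 44198), Rational(1, 2)) = Pow(Add(65936650, 44198), Rational(1, 2)) = Pow(65980848, Rational(1, 2)) = Mul(4, Pow(4123803, Rational(1, 2)))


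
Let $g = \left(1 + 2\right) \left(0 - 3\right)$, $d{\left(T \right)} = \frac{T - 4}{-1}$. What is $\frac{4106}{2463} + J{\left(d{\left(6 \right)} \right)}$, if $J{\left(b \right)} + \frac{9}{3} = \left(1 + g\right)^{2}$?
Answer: $\frac{154349}{2463} \approx 62.667$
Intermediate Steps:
$d{\left(T \right)} = 4 - T$ ($d{\left(T \right)} = \left(T - 4\right) \left(-1\right) = \left(-4 + T\right) \left(-1\right) = 4 - T$)
$g = -9$ ($g = 3 \left(-3\right) = -9$)
$J{\left(b \right)} = 61$ ($J{\left(b \right)} = -3 + \left(1 - 9\right)^{2} = -3 + \left(-8\right)^{2} = -3 + 64 = 61$)
$\frac{4106}{2463} + J{\left(d{\left(6 \right)} \right)} = \frac{4106}{2463} + 61 = \frac{154349}{2463}$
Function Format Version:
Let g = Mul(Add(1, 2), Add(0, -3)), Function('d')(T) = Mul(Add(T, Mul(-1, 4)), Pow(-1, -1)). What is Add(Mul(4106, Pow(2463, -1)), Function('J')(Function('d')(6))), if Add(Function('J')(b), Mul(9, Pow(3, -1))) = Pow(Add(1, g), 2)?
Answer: Rational(154349, 2463) ≈ 62.667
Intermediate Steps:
Function('d')(T) = Add(4, Mul(-1, T)) (Function('d')(T) = Mul(Add(T, -4), -1) = Mul(Add(-4, T), -1) = Add(4, Mul(-1, T)))
g = -9 (g = Mul(3, -3) = -9)
Function('J')(b) = 61 (Function('J')(b) = Add(-3, Pow(Add(1, -9), 2)) = Add(-3, Pow(-8, 2)) = Add(-3, 64) = 61)
Add(Mul(4106, Pow(2463, -1)), Function('J')(Function('d')(6))) = Add(Mul(4106, Pow(2463, -1)), 61) = Add(Mul(4106, Rational(1, 2463)), 61) = Add(Rational(4106, 2463), 61) = Rational(154349, 2463)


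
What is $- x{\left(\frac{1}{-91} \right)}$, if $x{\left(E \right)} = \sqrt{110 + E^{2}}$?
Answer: $- \frac{\sqrt{910911}}{91} \approx -10.488$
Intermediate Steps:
$- x{\left(\frac{1}{-91} \right)} = - \sqrt{110 + \left(\frac{1}{-91}\right)^{2}} = - \sqrt{110 + \left(- \frac{1}{91}\right)^{2}} = - \sqrt{110 + \frac{1}{8281}} = - \sqrt{\frac{910911}{8281}} = - \frac{\sqrt{910911}}{91}$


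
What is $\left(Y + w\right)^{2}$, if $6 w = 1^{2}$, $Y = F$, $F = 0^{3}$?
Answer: $\frac{1}{36} \approx 0.027778$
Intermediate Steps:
$F = 0$
$Y = 0$
$w = \frac{1}{6}$ ($w = \frac{1^{2}}{6} = \frac{1}{6} \cdot 1 = \frac{1}{6} \approx 0.16667$)
$\left(Y + w\right)^{2} = \left(0 + \frac{1}{6}\right)^{2} = \left(\frac{1}{6}\right)^{2} = \frac{1}{36}$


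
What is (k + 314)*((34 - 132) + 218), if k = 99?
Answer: 49560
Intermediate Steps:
(k + 314)*((34 - 132) + 218) = (99 + 314)*((34 - 132) + 218) = 413*(-98 + 218) = 413*120 = 49560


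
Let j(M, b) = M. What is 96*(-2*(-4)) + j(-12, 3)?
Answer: 756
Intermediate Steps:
96*(-2*(-4)) + j(-12, 3) = 96*(-2*(-4)) - 12 = 96*8 - 12 = 768 - 12 = 756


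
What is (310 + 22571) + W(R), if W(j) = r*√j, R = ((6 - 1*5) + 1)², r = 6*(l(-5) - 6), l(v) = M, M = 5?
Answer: 22869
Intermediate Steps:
l(v) = 5
r = -6 (r = 6*(5 - 6) = 6*(-1) = -6)
R = 4 (R = ((6 - 5) + 1)² = (1 + 1)² = 2² = 4)
W(j) = -6*√j
(310 + 22571) + W(R) = (310 + 22571) - 6*√4 = 22881 - 6*2 = 22881 - 12 = 22869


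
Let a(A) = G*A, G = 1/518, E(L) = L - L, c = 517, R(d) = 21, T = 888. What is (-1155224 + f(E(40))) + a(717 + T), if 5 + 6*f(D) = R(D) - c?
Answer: -299223840/259 ≈ -1.1553e+6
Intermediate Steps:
E(L) = 0
G = 1/518 ≈ 0.0019305
f(D) = -167/2 (f(D) = -5/6 + (21 - 1*517)/6 = -5/6 + (21 - 517)/6 = -5/6 + (1/6)*(-496) = -5/6 - 248/3 = -167/2)
a(A) = A/518
(-1155224 + f(E(40))) + a(717 + T) = (-1155224 - 167/2) + (717 + 888)/518 = -2310615/2 + (1/518)*1605 = -2310615/2 + 1605/518 = -299223840/259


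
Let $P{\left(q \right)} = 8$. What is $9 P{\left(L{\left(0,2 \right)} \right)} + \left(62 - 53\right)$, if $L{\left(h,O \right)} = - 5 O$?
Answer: $81$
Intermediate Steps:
$9 P{\left(L{\left(0,2 \right)} \right)} + \left(62 - 53\right) = 9 \cdot 8 + \left(62 - 53\right) = 72 + \left(62 - 53\right) = 72 + 9 = 81$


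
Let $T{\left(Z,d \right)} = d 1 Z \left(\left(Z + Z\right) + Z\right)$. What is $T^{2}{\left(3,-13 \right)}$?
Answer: $123201$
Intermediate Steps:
$T{\left(Z,d \right)} = 3 d Z^{2}$ ($T{\left(Z,d \right)} = d Z \left(2 Z + Z\right) = Z d 3 Z = 3 d Z^{2}$)
$T^{2}{\left(3,-13 \right)} = \left(3 \left(-13\right) 3^{2}\right)^{2} = \left(3 \left(-13\right) 9\right)^{2} = \left(-351\right)^{2} = 123201$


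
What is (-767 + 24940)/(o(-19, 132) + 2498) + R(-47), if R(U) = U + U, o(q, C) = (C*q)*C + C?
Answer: -30896217/328426 ≈ -94.074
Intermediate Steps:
o(q, C) = C + q*C**2 (o(q, C) = q*C**2 + C = C + q*C**2)
R(U) = 2*U
(-767 + 24940)/(o(-19, 132) + 2498) + R(-47) = (-767 + 24940)/(132*(1 + 132*(-19)) + 2498) + 2*(-47) = 24173/(132*(1 - 2508) + 2498) - 94 = 24173/(132*(-2507) + 2498) - 94 = 24173/(-330924 + 2498) - 94 = 24173/(-328426) - 94 = 24173*(-1/328426) - 94 = -24173/328426 - 94 = -30896217/328426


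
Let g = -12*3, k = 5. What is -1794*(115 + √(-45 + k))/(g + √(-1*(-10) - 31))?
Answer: 1794*(115 + 2*I*√10)/(36 - I*√21) ≈ 5600.0 + 1028.0*I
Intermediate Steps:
g = -36
-1794*(115 + √(-45 + k))/(g + √(-1*(-10) - 31)) = -1794*(115 + √(-45 + 5))/(-36 + √(-1*(-10) - 31)) = -1794*(115 + √(-40))/(-36 + √(10 - 31)) = -1794*(115 + 2*I*√10)/(-36 + √(-21)) = -1794*(115 + 2*I*√10)/(-36 + I*√21)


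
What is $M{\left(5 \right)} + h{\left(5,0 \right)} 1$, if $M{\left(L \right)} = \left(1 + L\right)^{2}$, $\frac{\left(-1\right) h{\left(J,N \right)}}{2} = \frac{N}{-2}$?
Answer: $36$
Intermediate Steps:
$h{\left(J,N \right)} = N$ ($h{\left(J,N \right)} = - 2 \frac{N}{-2} = - 2 N \left(- \frac{1}{2}\right) = - 2 \left(- \frac{N}{2}\right) = N$)
$M{\left(5 \right)} + h{\left(5,0 \right)} 1 = \left(1 + 5\right)^{2} + 0 \cdot 1 = 6^{2} + 0 = 36 + 0 = 36$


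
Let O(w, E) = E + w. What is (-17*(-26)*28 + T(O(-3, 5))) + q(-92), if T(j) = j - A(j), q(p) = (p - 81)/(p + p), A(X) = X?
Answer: 2277357/184 ≈ 12377.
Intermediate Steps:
q(p) = (-81 + p)/(2*p) (q(p) = (-81 + p)/((2*p)) = (-81 + p)*(1/(2*p)) = (-81 + p)/(2*p))
T(j) = 0 (T(j) = j - j = 0)
(-17*(-26)*28 + T(O(-3, 5))) + q(-92) = (-17*(-26)*28 + 0) + (½)*(-81 - 92)/(-92) = (442*28 + 0) + (½)*(-1/92)*(-173) = (12376 + 0) + 173/184 = 12376 + 173/184 = 2277357/184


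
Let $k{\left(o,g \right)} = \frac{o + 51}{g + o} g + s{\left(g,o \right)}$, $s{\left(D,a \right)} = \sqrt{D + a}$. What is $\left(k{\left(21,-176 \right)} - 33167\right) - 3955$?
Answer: $- \frac{5741238}{155} + i \sqrt{155} \approx -37040.0 + 12.45 i$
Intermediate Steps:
$k{\left(o,g \right)} = \sqrt{g + o} + \frac{g \left(51 + o\right)}{g + o}$ ($k{\left(o,g \right)} = \frac{o + 51}{g + o} g + \sqrt{g + o} = \frac{51 + o}{g + o} g + \sqrt{g + o} = \frac{g \left(51 + o\right)}{g + o} + \sqrt{g + o} = \sqrt{g + o} + \frac{g \left(51 + o\right)}{g + o}$)
$\left(k{\left(21,-176 \right)} - 33167\right) - 3955 = \left(\frac{51 \left(-176\right) - 3696 - 176 \sqrt{-176 + 21} + 21 \sqrt{-176 + 21}}{-176 + 21} - 33167\right) - 3955 = \left(\frac{-8976 - 3696 - 176 \sqrt{-155} + 21 \sqrt{-155}}{-155} - 33167\right) - 3955 = \left(- \frac{-8976 - 3696 - 176 i \sqrt{155} + 21 i \sqrt{155}}{155} - 33167\right) - 3955 = \left(- \frac{-12672 - 155 i \sqrt{155}}{155} - 33167\right) - 3955 = \left(\left(\frac{12672}{155} + i \sqrt{155}\right) - 33167\right) - 3955 = \left(- \frac{5128213}{155} + i \sqrt{155}\right) - 3955 = - \frac{5741238}{155} + i \sqrt{155}$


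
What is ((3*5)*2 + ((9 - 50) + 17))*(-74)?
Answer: -444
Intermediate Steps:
((3*5)*2 + ((9 - 50) + 17))*(-74) = (15*2 + (-41 + 17))*(-74) = (30 - 24)*(-74) = 6*(-74) = -444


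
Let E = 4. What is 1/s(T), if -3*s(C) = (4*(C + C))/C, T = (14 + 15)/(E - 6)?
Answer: -3/8 ≈ -0.37500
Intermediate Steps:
T = -29/2 (T = (14 + 15)/(4 - 6) = 29/(-2) = 29*(-1/2) = -29/2 ≈ -14.500)
s(C) = -8/3 (s(C) = -4*(C + C)/(3*C) = -4*(2*C)/(3*C) = -8*C/(3*C) = -1/3*8 = -8/3)
1/s(T) = 1/(-8/3) = -3/8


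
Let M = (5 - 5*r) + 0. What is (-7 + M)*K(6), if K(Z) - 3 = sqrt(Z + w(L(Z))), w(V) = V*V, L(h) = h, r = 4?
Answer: -66 - 22*sqrt(42) ≈ -208.58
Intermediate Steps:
w(V) = V**2
M = -15 (M = (5 - 5*4) + 0 = (5 - 20) + 0 = -15 + 0 = -15)
K(Z) = 3 + sqrt(Z + Z**2)
(-7 + M)*K(6) = (-7 - 15)*(3 + sqrt(6*(1 + 6))) = -22*(3 + sqrt(6*7)) = -22*(3 + sqrt(42)) = -66 - 22*sqrt(42)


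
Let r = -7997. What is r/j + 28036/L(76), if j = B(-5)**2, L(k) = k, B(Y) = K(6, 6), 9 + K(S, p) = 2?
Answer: 191498/931 ≈ 205.69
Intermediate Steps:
K(S, p) = -7 (K(S, p) = -9 + 2 = -7)
B(Y) = -7
j = 49 (j = (-7)**2 = 49)
r/j + 28036/L(76) = -7997/49 + 28036/76 = -7997*1/49 + 28036*(1/76) = -7997/49 + 7009/19 = 191498/931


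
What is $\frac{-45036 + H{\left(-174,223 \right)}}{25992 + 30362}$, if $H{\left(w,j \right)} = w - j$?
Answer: $- \frac{45433}{56354} \approx -0.80621$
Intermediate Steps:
$\frac{-45036 + H{\left(-174,223 \right)}}{25992 + 30362} = \frac{-45036 - 397}{25992 + 30362} = \frac{-45036 - 397}{56354} = \left(-45036 - 397\right) \frac{1}{56354} = \left(-45433\right) \frac{1}{56354} = - \frac{45433}{56354}$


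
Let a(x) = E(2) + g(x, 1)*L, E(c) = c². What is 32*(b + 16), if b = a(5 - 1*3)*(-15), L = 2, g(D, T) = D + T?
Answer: -4288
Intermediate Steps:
a(x) = 6 + 2*x (a(x) = 2² + (x + 1)*2 = 4 + (1 + x)*2 = 4 + (2 + 2*x) = 6 + 2*x)
b = -150 (b = (6 + 2*(5 - 1*3))*(-15) = (6 + 2*(5 - 3))*(-15) = (6 + 2*2)*(-15) = (6 + 4)*(-15) = 10*(-15) = -150)
32*(b + 16) = 32*(-150 + 16) = 32*(-134) = -4288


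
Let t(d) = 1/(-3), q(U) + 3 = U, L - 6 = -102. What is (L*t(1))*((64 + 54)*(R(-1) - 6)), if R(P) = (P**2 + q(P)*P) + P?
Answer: -7552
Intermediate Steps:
L = -96 (L = 6 - 102 = -96)
q(U) = -3 + U
t(d) = -1/3
R(P) = P + P**2 + P*(-3 + P) (R(P) = (P**2 + (-3 + P)*P) + P = (P**2 + P*(-3 + P)) + P = P + P**2 + P*(-3 + P))
(L*t(1))*((64 + 54)*(R(-1) - 6)) = (-96*(-1/3))*((64 + 54)*(2*(-1)*(-1 - 1) - 6)) = 32*(118*(2*(-1)*(-2) - 6)) = 32*(118*(4 - 6)) = 32*(118*(-2)) = 32*(-236) = -7552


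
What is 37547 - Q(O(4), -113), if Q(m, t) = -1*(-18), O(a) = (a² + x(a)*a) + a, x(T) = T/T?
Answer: 37529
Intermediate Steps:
x(T) = 1
O(a) = a² + 2*a (O(a) = (a² + 1*a) + a = (a² + a) + a = (a + a²) + a = a² + 2*a)
Q(m, t) = 18
37547 - Q(O(4), -113) = 37547 - 1*18 = 37547 - 18 = 37529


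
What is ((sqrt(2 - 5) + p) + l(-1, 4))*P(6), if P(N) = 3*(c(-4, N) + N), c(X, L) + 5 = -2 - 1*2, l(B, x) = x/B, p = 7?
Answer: -27 - 9*I*sqrt(3) ≈ -27.0 - 15.588*I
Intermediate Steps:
c(X, L) = -9 (c(X, L) = -5 + (-2 - 1*2) = -5 + (-2 - 2) = -5 - 4 = -9)
P(N) = -27 + 3*N (P(N) = 3*(-9 + N) = -27 + 3*N)
((sqrt(2 - 5) + p) + l(-1, 4))*P(6) = ((sqrt(2 - 5) + 7) + 4/(-1))*(-27 + 3*6) = ((sqrt(-3) + 7) + 4*(-1))*(-27 + 18) = ((I*sqrt(3) + 7) - 4)*(-9) = ((7 + I*sqrt(3)) - 4)*(-9) = (3 + I*sqrt(3))*(-9) = -27 - 9*I*sqrt(3)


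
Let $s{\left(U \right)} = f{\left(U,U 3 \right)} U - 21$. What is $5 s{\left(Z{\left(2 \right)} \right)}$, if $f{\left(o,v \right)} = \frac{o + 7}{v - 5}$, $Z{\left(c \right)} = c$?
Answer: $-15$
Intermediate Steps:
$f{\left(o,v \right)} = \frac{7 + o}{-5 + v}$
$s{\left(U \right)} = -21 + \frac{U \left(7 + U\right)}{-5 + 3 U}$ ($s{\left(U \right)} = \frac{7 + U}{-5 + U 3} U - 21 = \frac{7 + U}{-5 + 3 U} U - 21 = \frac{U \left(7 + U\right)}{-5 + 3 U} - 21 = -21 + \frac{U \left(7 + U\right)}{-5 + 3 U}$)
$5 s{\left(Z{\left(2 \right)} \right)} = 5 \frac{105 + 2^{2} - 112}{-5 + 3 \cdot 2} = 5 \frac{105 + 4 - 112}{-5 + 6} = 5 \cdot 1^{-1} \left(-3\right) = 5 \cdot 1 \left(-3\right) = 5 \left(-3\right) = -15$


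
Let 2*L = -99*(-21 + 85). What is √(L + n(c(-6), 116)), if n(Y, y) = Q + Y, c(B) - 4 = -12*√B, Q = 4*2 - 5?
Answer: √(-3161 - 12*I*√6) ≈ 0.2614 - 56.223*I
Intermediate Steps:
Q = 3 (Q = 8 - 5 = 3)
c(B) = 4 - 12*√B
n(Y, y) = 3 + Y
L = -3168 (L = (-99*(-21 + 85))/2 = (-99*64)/2 = (½)*(-6336) = -3168)
√(L + n(c(-6), 116)) = √(-3168 + (3 + (4 - 12*I*√6))) = √(-3168 + (7 - 12*I*√6)) = √(-3161 - 12*I*√6)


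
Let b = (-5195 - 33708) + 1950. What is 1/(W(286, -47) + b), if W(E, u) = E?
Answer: -1/36667 ≈ -2.7272e-5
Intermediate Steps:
b = -36953 (b = -38903 + 1950 = -36953)
1/(W(286, -47) + b) = 1/(286 - 36953) = 1/(-36667) = -1/36667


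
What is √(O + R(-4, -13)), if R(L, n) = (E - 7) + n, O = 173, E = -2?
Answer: √151 ≈ 12.288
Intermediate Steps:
R(L, n) = -9 + n (R(L, n) = (-2 - 7) + n = -9 + n)
√(O + R(-4, -13)) = √(173 + (-9 - 13)) = √(173 - 22) = √151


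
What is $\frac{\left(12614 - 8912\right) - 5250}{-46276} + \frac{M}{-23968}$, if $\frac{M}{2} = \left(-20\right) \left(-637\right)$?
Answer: $- \frac{5098259}{4951532} \approx -1.0296$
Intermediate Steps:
$M = 25480$ ($M = 2 \left(\left(-20\right) \left(-637\right)\right) = 2 \cdot 12740 = 25480$)
$\frac{\left(12614 - 8912\right) - 5250}{-46276} + \frac{M}{-23968} = \frac{\left(12614 - 8912\right) - 5250}{-46276} + \frac{25480}{-23968} = \left(3702 - 5250\right) \left(- \frac{1}{46276}\right) + 25480 \left(- \frac{1}{23968}\right) = \left(-1548\right) \left(- \frac{1}{46276}\right) - \frac{455}{428} = \frac{387}{11569} - \frac{455}{428} = - \frac{5098259}{4951532}$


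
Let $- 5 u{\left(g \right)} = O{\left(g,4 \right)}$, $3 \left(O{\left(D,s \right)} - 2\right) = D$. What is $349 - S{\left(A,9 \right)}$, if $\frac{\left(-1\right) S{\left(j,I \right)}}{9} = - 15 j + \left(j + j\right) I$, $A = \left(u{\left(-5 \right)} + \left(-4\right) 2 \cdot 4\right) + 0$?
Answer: $- \frac{2584}{5} \approx -516.8$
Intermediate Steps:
$O{\left(D,s \right)} = 2 + \frac{D}{3}$
$u{\left(g \right)} = - \frac{2}{5} - \frac{g}{15}$ ($u{\left(g \right)} = - \frac{2 + \frac{g}{3}}{5} = - \frac{2}{5} - \frac{g}{15}$)
$A = - \frac{481}{15}$ ($A = \left(\left(- \frac{2}{5} - - \frac{1}{3}\right) + \left(-4\right) 2 \cdot 4\right) + 0 = \left(\left(- \frac{2}{5} + \frac{1}{3}\right) - 32\right) + 0 = \left(- \frac{1}{15} - 32\right) + 0 = - \frac{481}{15} + 0 = - \frac{481}{15} \approx -32.067$)
$S{\left(j,I \right)} = 135 j - 18 I j$ ($S{\left(j,I \right)} = - 9 \left(- 15 j + \left(j + j\right) I\right) = - 9 \left(- 15 j + 2 j I\right) = - 9 \left(- 15 j + 2 I j\right) = 135 j - 18 I j$)
$349 - S{\left(A,9 \right)} = 349 - 9 \left(- \frac{481}{15}\right) \left(15 - 18\right) = 349 - 9 \left(- \frac{481}{15}\right) \left(-3\right) = 349 - \frac{4329}{5} = - \frac{2584}{5}$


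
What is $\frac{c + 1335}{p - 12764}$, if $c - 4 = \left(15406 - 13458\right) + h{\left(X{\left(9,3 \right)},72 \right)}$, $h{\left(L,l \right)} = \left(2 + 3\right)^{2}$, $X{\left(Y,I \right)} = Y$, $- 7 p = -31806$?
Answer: $- \frac{11592}{28771} \approx -0.40291$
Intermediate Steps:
$p = \frac{31806}{7}$ ($p = \left(- \frac{1}{7}\right) \left(-31806\right) = \frac{31806}{7} \approx 4543.7$)
$h{\left(L,l \right)} = 25$ ($h{\left(L,l \right)} = 5^{2} = 25$)
$c = 1977$ ($c = 4 + \left(\left(15406 - 13458\right) + 25\right) = 4 + \left(1948 + 25\right) = 4 + 1973 = 1977$)
$\frac{c + 1335}{p - 12764} = \frac{1977 + 1335}{\frac{31806}{7} - 12764} = \frac{3312}{- \frac{57542}{7}} = 3312 \left(- \frac{7}{57542}\right) = - \frac{11592}{28771}$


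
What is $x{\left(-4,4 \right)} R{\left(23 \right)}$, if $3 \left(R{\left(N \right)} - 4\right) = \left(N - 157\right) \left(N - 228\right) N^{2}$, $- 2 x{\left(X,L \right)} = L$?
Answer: $- \frac{29063284}{3} \approx -9.6878 \cdot 10^{6}$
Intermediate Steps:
$x{\left(X,L \right)} = - \frac{L}{2}$
$R{\left(N \right)} = 4 + \frac{N^{2} \left(-228 + N\right) \left(-157 + N\right)}{3}$ ($R{\left(N \right)} = 4 + \frac{\left(N - 157\right) \left(N - 228\right) N^{2}}{3} = 4 + \frac{\left(-157 + N\right) \left(-228 + N\right) N^{2}}{3} = 4 + \frac{\left(-228 + N\right) \left(-157 + N\right) N^{2}}{3} = 4 + \frac{N^{2} \left(-228 + N\right) \left(-157 + N\right)}{3}$)
$x{\left(-4,4 \right)} R{\left(23 \right)} = \left(- \frac{1}{2}\right) 4 \left(4 + 11932 \cdot 23^{2} - \frac{385 \cdot 23^{3}}{3} + \frac{23^{4}}{3}\right) = - 2 \left(4 + 11932 \cdot 529 - \frac{4684295}{3} + \frac{1}{3} \cdot 279841\right) = - 2 \left(4 + 6312028 - \frac{4684295}{3} + \frac{279841}{3}\right) = \left(-2\right) \frac{14531642}{3} = - \frac{29063284}{3}$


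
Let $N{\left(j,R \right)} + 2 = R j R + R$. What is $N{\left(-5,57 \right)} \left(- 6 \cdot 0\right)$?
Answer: $0$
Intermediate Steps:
$N{\left(j,R \right)} = -2 + R + j R^{2}$ ($N{\left(j,R \right)} = -2 + \left(R j R + R\right) = -2 + \left(j R^{2} + R\right) = -2 + \left(R + j R^{2}\right) = -2 + R + j R^{2}$)
$N{\left(-5,57 \right)} \left(- 6 \cdot 0\right) = \left(-2 + 57 - 5 \cdot 57^{2}\right) \left(- 6 \cdot 0\right) = \left(-2 + 57 - 16245\right) \left(\left(-1\right) 0\right) = \left(-2 + 57 - 16245\right) 0 = \left(-16190\right) 0 = 0$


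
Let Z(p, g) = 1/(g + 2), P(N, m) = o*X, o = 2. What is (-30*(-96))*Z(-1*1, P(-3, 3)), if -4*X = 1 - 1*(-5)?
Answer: -2880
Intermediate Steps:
X = -3/2 (X = -(1 - 1*(-5))/4 = -(1 + 5)/4 = -1/4*6 = -3/2 ≈ -1.5000)
P(N, m) = -3 (P(N, m) = 2*(-3/2) = -3)
Z(p, g) = 1/(2 + g)
(-30*(-96))*Z(-1*1, P(-3, 3)) = (-30*(-96))/(2 - 3) = 2880/(-1) = 2880*(-1) = -2880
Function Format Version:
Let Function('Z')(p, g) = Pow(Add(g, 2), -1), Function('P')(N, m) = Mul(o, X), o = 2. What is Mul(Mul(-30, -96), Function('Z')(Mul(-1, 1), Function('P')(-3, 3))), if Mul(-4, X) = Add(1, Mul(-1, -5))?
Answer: -2880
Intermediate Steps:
X = Rational(-3, 2) (X = Mul(Rational(-1, 4), Add(1, Mul(-1, -5))) = Mul(Rational(-1, 4), Add(1, 5)) = Mul(Rational(-1, 4), 6) = Rational(-3, 2) ≈ -1.5000)
Function('P')(N, m) = -3 (Function('P')(N, m) = Mul(2, Rational(-3, 2)) = -3)
Function('Z')(p, g) = Pow(Add(2, g), -1)
Mul(Mul(-30, -96), Function('Z')(Mul(-1, 1), Function('P')(-3, 3))) = Mul(Mul(-30, -96), Pow(Add(2, -3), -1)) = Mul(2880, Pow(-1, -1)) = Mul(2880, -1) = -2880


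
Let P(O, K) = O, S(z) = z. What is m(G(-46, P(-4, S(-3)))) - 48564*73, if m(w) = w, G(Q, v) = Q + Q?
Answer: -3545264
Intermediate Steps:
G(Q, v) = 2*Q
m(G(-46, P(-4, S(-3)))) - 48564*73 = 2*(-46) - 48564*73 = -92 - 3545172 = -3545264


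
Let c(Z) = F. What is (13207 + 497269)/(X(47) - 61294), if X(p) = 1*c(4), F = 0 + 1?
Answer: -510476/61293 ≈ -8.3285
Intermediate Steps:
F = 1
c(Z) = 1
X(p) = 1 (X(p) = 1*1 = 1)
(13207 + 497269)/(X(47) - 61294) = (13207 + 497269)/(1 - 61294) = 510476/(-61293) = 510476*(-1/61293) = -510476/61293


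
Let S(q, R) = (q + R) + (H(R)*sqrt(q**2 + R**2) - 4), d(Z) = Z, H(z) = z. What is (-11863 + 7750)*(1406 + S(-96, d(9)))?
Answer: -5408595 - 111051*sqrt(1033) ≈ -8.9778e+6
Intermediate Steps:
S(q, R) = -4 + R + q + R*sqrt(R**2 + q**2) (S(q, R) = (q + R) + (R*sqrt(q**2 + R**2) - 4) = (R + q) + (R*sqrt(R**2 + q**2) - 4) = (R + q) + (-4 + R*sqrt(R**2 + q**2)) = -4 + R + q + R*sqrt(R**2 + q**2))
(-11863 + 7750)*(1406 + S(-96, d(9))) = (-11863 + 7750)*(1406 + (-4 + 9 - 96 + 9*sqrt(9**2 + (-96)**2))) = -4113*(1406 + (-4 + 9 - 96 + 9*sqrt(81 + 9216))) = -4113*(1406 + (-4 + 9 - 96 + 9*sqrt(9297))) = -4113*(1406 + (-4 + 9 - 96 + 9*(3*sqrt(1033)))) = -4113*(1406 + (-4 + 9 - 96 + 27*sqrt(1033))) = -4113*(1406 + (-91 + 27*sqrt(1033))) = -4113*(1315 + 27*sqrt(1033)) = -5408595 - 111051*sqrt(1033)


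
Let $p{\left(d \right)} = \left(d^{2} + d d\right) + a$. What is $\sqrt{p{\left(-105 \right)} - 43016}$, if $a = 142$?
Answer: $2 i \sqrt{5206} \approx 144.31 i$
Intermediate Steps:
$p{\left(d \right)} = 142 + 2 d^{2}$ ($p{\left(d \right)} = \left(d^{2} + d d\right) + 142 = \left(d^{2} + d^{2}\right) + 142 = 2 d^{2} + 142 = 142 + 2 d^{2}$)
$\sqrt{p{\left(-105 \right)} - 43016} = \sqrt{\left(142 + 2 \left(-105\right)^{2}\right) - 43016} = \sqrt{\left(142 + 2 \cdot 11025\right) - 43016} = \sqrt{\left(142 + 22050\right) - 43016} = \sqrt{22192 - 43016} = \sqrt{-20824} = 2 i \sqrt{5206}$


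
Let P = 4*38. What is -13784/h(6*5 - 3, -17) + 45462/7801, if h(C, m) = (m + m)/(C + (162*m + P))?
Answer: -138442794046/132617 ≈ -1.0439e+6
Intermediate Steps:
P = 152
h(C, m) = 2*m/(152 + C + 162*m) (h(C, m) = (m + m)/(C + (162*m + 152)) = (2*m)/(C + (152 + 162*m)) = (2*m)/(152 + C + 162*m) = 2*m/(152 + C + 162*m))
-13784/h(6*5 - 3, -17) + 45462/7801 = -13784/(2*(-17)/(152 + (6*5 - 3) + 162*(-17))) + 45462/7801 = -13784/(2*(-17)/(152 + (30 - 3) - 2754)) + 45462*(1/7801) = -13784/(2*(-17)/(152 + 27 - 2754)) + 45462/7801 = -13784/(2*(-17)/(-2575)) + 45462/7801 = -13784/(2*(-17)*(-1/2575)) + 45462/7801 = -13784/34/2575 + 45462/7801 = -13784*2575/34 + 45462/7801 = -17746900/17 + 45462/7801 = -138442794046/132617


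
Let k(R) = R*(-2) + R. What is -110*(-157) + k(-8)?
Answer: 17278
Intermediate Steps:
k(R) = -R (k(R) = -2*R + R = -R)
-110*(-157) + k(-8) = -110*(-157) - 1*(-8) = 17270 + 8 = 17278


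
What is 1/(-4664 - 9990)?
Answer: -1/14654 ≈ -6.8241e-5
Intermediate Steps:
1/(-4664 - 9990) = 1/(-14654) = -1/14654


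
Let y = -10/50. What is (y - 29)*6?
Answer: -876/5 ≈ -175.20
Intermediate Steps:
y = -⅕ (y = -10*1/50 = -⅕ ≈ -0.20000)
(y - 29)*6 = (-⅕ - 29)*6 = -146/5*6 = -876/5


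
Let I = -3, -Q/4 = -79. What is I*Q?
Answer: -948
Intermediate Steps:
Q = 316 (Q = -4*(-79) = 316)
I*Q = -3*316 = -948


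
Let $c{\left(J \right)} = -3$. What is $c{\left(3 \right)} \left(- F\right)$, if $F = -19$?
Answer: $-57$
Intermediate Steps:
$c{\left(3 \right)} \left(- F\right) = - 3 \left(\left(-1\right) \left(-19\right)\right) = \left(-3\right) 19 = -57$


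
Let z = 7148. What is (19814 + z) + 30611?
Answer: 57573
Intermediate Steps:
(19814 + z) + 30611 = (19814 + 7148) + 30611 = 26962 + 30611 = 57573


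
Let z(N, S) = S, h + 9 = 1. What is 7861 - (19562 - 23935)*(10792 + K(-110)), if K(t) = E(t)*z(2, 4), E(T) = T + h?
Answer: 45137221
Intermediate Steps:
h = -8 (h = -9 + 1 = -8)
E(T) = -8 + T (E(T) = T - 8 = -8 + T)
K(t) = -32 + 4*t (K(t) = (-8 + t)*4 = -32 + 4*t)
7861 - (19562 - 23935)*(10792 + K(-110)) = 7861 - (19562 - 23935)*(10792 + (-32 + 4*(-110))) = 7861 - (-4373)*(10792 + (-32 - 440)) = 7861 - (-4373)*(10792 - 472) = 7861 - (-4373)*10320 = 7861 - 1*(-45129360) = 7861 + 45129360 = 45137221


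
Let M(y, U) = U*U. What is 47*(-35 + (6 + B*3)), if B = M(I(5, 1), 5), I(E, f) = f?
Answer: 2162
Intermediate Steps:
M(y, U) = U²
B = 25 (B = 5² = 25)
47*(-35 + (6 + B*3)) = 47*(-35 + (6 + 25*3)) = 47*(-35 + (6 + 75)) = 47*(-35 + 81) = 47*46 = 2162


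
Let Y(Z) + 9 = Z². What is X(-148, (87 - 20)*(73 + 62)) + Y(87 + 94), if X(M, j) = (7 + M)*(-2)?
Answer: 33034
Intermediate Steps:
Y(Z) = -9 + Z²
X(M, j) = -14 - 2*M
X(-148, (87 - 20)*(73 + 62)) + Y(87 + 94) = (-14 - 2*(-148)) + (-9 + (87 + 94)²) = (-14 + 296) + (-9 + 181²) = 282 + (-9 + 32761) = 282 + 32752 = 33034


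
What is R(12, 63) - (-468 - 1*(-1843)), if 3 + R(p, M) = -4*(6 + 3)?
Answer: -1414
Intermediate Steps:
R(p, M) = -39 (R(p, M) = -3 - 4*(6 + 3) = -3 - 4*9 = -3 - 36 = -39)
R(12, 63) - (-468 - 1*(-1843)) = -39 - (-468 - 1*(-1843)) = -39 - (-468 + 1843) = -39 - 1*1375 = -39 - 1375 = -1414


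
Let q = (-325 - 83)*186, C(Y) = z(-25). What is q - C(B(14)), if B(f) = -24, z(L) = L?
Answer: -75863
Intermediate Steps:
C(Y) = -25
q = -75888 (q = -408*186 = -75888)
q - C(B(14)) = -75888 - 1*(-25) = -75888 + 25 = -75863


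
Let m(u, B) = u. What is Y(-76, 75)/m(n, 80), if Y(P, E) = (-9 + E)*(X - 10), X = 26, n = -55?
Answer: -96/5 ≈ -19.200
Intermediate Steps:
Y(P, E) = -144 + 16*E (Y(P, E) = (-9 + E)*(26 - 10) = (-9 + E)*16 = -144 + 16*E)
Y(-76, 75)/m(n, 80) = (-144 + 16*75)/(-55) = (-144 + 1200)*(-1/55) = 1056*(-1/55) = -96/5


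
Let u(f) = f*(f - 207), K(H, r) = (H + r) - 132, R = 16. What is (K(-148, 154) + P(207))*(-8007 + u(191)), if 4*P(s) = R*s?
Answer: -7766226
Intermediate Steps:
P(s) = 4*s (P(s) = (16*s)/4 = 4*s)
K(H, r) = -132 + H + r
u(f) = f*(-207 + f)
(K(-148, 154) + P(207))*(-8007 + u(191)) = ((-132 - 148 + 154) + 4*207)*(-8007 + 191*(-207 + 191)) = (-126 + 828)*(-8007 + 191*(-16)) = 702*(-8007 - 3056) = 702*(-11063) = -7766226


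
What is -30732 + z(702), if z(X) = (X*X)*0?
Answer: -30732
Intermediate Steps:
z(X) = 0 (z(X) = X**2*0 = 0)
-30732 + z(702) = -30732 + 0 = -30732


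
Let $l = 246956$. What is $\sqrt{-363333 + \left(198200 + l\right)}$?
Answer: $\sqrt{81823} \approx 286.05$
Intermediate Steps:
$\sqrt{-363333 + \left(198200 + l\right)} = \sqrt{-363333 + \left(198200 + 246956\right)} = \sqrt{-363333 + 445156} = \sqrt{81823}$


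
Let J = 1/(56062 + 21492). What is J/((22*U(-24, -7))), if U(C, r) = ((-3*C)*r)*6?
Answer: -1/5159512512 ≈ -1.9382e-10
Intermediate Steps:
U(C, r) = -18*C*r (U(C, r) = -3*C*r*6 = -18*C*r)
J = 1/77554 ≈ 1.2894e-5
J/((22*U(-24, -7))) = 1/(77554*((22*(-18*(-24)*(-7))))) = 1/(77554*((22*(-3024)))) = (1/77554)/(-66528) = (1/77554)*(-1/66528) = -1/5159512512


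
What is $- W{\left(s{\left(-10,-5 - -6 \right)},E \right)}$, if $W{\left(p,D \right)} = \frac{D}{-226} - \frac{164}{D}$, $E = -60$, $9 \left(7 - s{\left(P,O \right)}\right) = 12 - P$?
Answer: $- \frac{5083}{1695} \approx -2.9988$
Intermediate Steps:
$s{\left(P,O \right)} = \frac{17}{3} + \frac{P}{9}$ ($s{\left(P,O \right)} = 7 - \frac{12 - P}{9} = 7 + \left(- \frac{4}{3} + \frac{P}{9}\right) = \frac{17}{3} + \frac{P}{9}$)
$W{\left(p,D \right)} = - \frac{164}{D} - \frac{D}{226}$ ($W{\left(p,D \right)} = D \left(- \frac{1}{226}\right) - \frac{164}{D} = - \frac{D}{226} - \frac{164}{D} = - \frac{164}{D} - \frac{D}{226}$)
$- W{\left(s{\left(-10,-5 - -6 \right)},E \right)} = - (- \frac{164}{-60} - - \frac{30}{113}) = - (\left(-164\right) \left(- \frac{1}{60}\right) + \frac{30}{113}) = - (\frac{41}{15} + \frac{30}{113}) = \left(-1\right) \frac{5083}{1695} = - \frac{5083}{1695}$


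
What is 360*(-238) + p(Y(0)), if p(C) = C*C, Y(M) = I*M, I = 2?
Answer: -85680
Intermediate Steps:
Y(M) = 2*M
p(C) = C**2
360*(-238) + p(Y(0)) = 360*(-238) + (2*0)**2 = -85680 + 0**2 = -85680 + 0 = -85680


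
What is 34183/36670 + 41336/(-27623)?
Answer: -571554111/1012935410 ≈ -0.56425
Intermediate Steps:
34183/36670 + 41336/(-27623) = 34183*(1/36670) + 41336*(-1/27623) = 34183/36670 - 41336/27623 = -571554111/1012935410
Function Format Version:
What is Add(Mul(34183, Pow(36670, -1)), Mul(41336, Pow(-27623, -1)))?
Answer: Rational(-571554111, 1012935410) ≈ -0.56425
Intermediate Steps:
Add(Mul(34183, Pow(36670, -1)), Mul(41336, Pow(-27623, -1))) = Add(Mul(34183, Rational(1, 36670)), Mul(41336, Rational(-1, 27623))) = Add(Rational(34183, 36670), Rational(-41336, 27623)) = Rational(-571554111, 1012935410)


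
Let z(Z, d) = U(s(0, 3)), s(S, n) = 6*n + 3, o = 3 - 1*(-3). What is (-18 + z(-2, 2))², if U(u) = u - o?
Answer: 9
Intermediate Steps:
o = 6 (o = 3 + 3 = 6)
s(S, n) = 3 + 6*n
U(u) = -6 + u (U(u) = u - 1*6 = u - 6 = -6 + u)
z(Z, d) = 15 (z(Z, d) = -6 + (3 + 6*3) = -6 + (3 + 18) = -6 + 21 = 15)
(-18 + z(-2, 2))² = (-18 + 15)² = (-3)² = 9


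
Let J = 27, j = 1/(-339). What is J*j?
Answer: -9/113 ≈ -0.079646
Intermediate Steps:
j = -1/339 ≈ -0.0029499
J*j = 27*(-1/339) = -9/113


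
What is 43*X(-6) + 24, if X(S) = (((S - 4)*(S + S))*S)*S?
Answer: 185784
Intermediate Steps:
X(S) = 2*S³*(-4 + S) (X(S) = (((-4 + S)*(2*S))*S)*S = ((2*S*(-4 + S))*S)*S = (2*S²*(-4 + S))*S = 2*S³*(-4 + S))
43*X(-6) + 24 = 43*(2*(-6)³*(-4 - 6)) + 24 = 43*(2*(-216)*(-10)) + 24 = 43*4320 + 24 = 185760 + 24 = 185784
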